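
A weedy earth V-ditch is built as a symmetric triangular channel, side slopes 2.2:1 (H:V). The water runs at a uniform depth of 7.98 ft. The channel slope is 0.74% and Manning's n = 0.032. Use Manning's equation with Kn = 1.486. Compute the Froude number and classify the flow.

For a triangular section with side slope z = 2.2: A = zy² = 2.2×7.98² = 140.1 ft²; P = 2y√(1+z²) = 2×7.98×2.417 = 38.57 ft.
Hydraulic radius R = A/P = 140.1/38.57 = 3.632 ft.
V = (1.486/n) R^(2/3) √S = (1.486/0.032) × 3.632^(2/3) × √0.0074 = 9.439 ft/s. Hydraulic depth D_h = A/T = 140.1/35.11 = 3.99 ft.
Froude number Fr = V/√(g·D_h) = 9.439/√(32.2×3.99) = 0.833, which is less than 1, so the flow is subcritical.

subcritical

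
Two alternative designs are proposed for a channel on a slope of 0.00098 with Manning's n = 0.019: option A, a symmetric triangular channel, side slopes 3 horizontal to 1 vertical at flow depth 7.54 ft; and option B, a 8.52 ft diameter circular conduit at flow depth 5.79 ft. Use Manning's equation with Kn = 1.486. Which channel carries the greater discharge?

channel A

Channel A: For a triangular section with side slope z = 3: A = zy² = 3×7.54² = 170.6 ft²; P = 2y√(1+z²) = 2×7.54×3.162 = 47.69 ft. Hydraulic radius R = A/P = 170.6/47.69 = 3.577 ft. Q_A = (1.486/0.019)·170.6·3.577^(2/3)·√0.00098 = 976.6 ft³/s.
Channel B: For a circular section of diameter D = 8.52 ft at depth y = 5.79 ft, the central angle is θ = 2 arccos(1 − 2y/D) = 3.876 rad. Then A = (D²/8)(θ − sin θ) = 41.26 ft² and P = Dθ/2 = 16.51 ft. Hydraulic radius R = A/P = 41.26/16.51 = 2.498 ft. Q_B = (1.486/0.019)·41.26·2.498^(2/3)·√0.00098 = 186 ft³/s.
Q_A = 976.6 ft³/s vs Q_B = 186 ft³/s, so channel A carries more.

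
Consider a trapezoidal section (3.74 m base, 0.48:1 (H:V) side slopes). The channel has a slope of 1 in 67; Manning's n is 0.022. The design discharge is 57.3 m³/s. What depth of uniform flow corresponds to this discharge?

Manning's equation rearranged: A R^(2/3) = nQ / (1·√S) = 0.022 × 57.3 / (√0.01493) = 10.32.
Try y = 2.31 m: A R^(2/3) = 13.09 — high.
Try y = 1.55 m: A R^(2/3) = 6.802 — low.
Try y = 2 m: A R^(2/3) = 10.32 — close enough.

y_n = 2 m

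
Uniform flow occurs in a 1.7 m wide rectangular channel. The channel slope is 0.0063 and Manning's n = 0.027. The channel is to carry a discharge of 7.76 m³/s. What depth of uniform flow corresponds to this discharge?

y_n = 2.16 m

Manning's equation rearranged: A R^(2/3) = nQ / (1·√S) = 0.027 × 7.76 / (√0.0063) = 2.64.
Trying y = 1.73 m: A R^(2/3) = 2.022 — short.
Trying y = 2.62 m: A R^(2/3) = 3.314 — over.
Trying y = 2.16 m: A R^(2/3) = 2.641 — ≈ 2.64.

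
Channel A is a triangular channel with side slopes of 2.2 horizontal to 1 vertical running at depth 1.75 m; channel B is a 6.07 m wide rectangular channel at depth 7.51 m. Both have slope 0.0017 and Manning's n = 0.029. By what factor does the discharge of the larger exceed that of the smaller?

13.2

Channel A: For a triangular section with side slope z = 2.2: A = zy² = 2.2×1.75² = 6.738 m²; P = 2y√(1+z²) = 2×1.75×2.417 = 8.458 m. Hydraulic radius R = A/P = 6.738/8.458 = 0.7966 m. Q_A = (1/0.029)·6.738·0.7966^(2/3)·√0.0017 = 8.231 m³/s.
Channel B: Flow area A = b·y = 6.07 × 7.51 = 45.59 m². Wetted perimeter P = b + 2y = 6.07 + 2×7.51 = 21.09 m. Hydraulic radius R = A/P = 45.59/21.09 = 2.161 m. Q_B = (1/0.029)·45.59·2.161^(2/3)·√0.0017 = 108.3 m³/s.
The larger discharge is 108.3 m³/s and the smaller is 8.231 m³/s; the ratio is 13.2.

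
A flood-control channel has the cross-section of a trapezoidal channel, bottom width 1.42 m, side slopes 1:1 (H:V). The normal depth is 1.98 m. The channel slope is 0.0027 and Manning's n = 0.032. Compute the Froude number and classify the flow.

subcritical

With bottom width b = 1.42 m and side slope z = 1: A = (b + zy)y = (1.42 + 1×1.98)×1.98 = 6.732 m²; P = b + 2y√(1+z²) = 1.42 + 2×1.98×1.414 = 7.02 m.
Hydraulic radius R = A/P = 6.732/7.02 = 0.9589 m.
V = (1/n) R^(2/3) √S = (1/0.032) × 0.9589^(2/3) × √0.0027 = 1.579 m/s. Hydraulic depth D_h = A/T = 6.732/5.38 = 1.251 m.
Froude number Fr = V/√(g·D_h) = 1.579/√(9.81×1.251) = 0.451, which is less than 1, so the flow is subcritical.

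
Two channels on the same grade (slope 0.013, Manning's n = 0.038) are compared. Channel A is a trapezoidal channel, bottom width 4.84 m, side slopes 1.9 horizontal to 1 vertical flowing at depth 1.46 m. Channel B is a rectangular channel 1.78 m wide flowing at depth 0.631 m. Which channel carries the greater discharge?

channel A

Channel A: With bottom width b = 4.84 m and side slope z = 1.9: A = (b + zy)y = (4.84 + 1.9×1.46)×1.46 = 11.12 m²; P = b + 2y√(1+z²) = 4.84 + 2×1.46×2.147 = 11.11 m. Hydraulic radius R = A/P = 11.12/11.11 = 1.001 m. Q_A = (1/0.038)·11.12·1.001^(2/3)·√0.013 = 33.37 m³/s.
Channel B: Flow area A = b·y = 1.78 × 0.631 = 1.123 m². Wetted perimeter P = b + 2y = 1.78 + 2×0.631 = 3.042 m. Hydraulic radius R = A/P = 1.123/3.042 = 0.3692 m. Q_B = (1/0.038)·1.123·0.3692^(2/3)·√0.013 = 1.734 m³/s.
Q_A = 33.37 m³/s vs Q_B = 1.734 m³/s, so channel A carries more.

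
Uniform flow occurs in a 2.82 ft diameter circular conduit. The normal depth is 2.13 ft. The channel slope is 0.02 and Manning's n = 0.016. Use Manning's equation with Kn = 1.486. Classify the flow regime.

For a circular section of diameter D = 2.82 ft at depth y = 2.13 ft, the central angle is θ = 2 arccos(1 − 2y/D) = 4.213 rad. Then A = (D²/8)(θ − sin θ) = 5.061 ft² and P = Dθ/2 = 5.941 ft.
Hydraulic radius R = A/P = 5.061/5.941 = 0.8519 ft.
V = (1.486/n) R^(2/3) √S = (1.486/0.016) × 0.8519^(2/3) × √0.02 = 11.8 ft/s. Hydraulic depth D_h = A/T = 5.061/2.425 = 2.087 ft.
Froude number Fr = V/√(g·D_h) = 11.8/√(32.2×2.087) = 1.44, which is greater than 1, so the flow is supercritical.

supercritical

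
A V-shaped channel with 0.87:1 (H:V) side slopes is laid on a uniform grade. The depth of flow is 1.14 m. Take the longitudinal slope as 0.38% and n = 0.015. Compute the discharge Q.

For a triangular section with side slope z = 0.87: A = zy² = 0.87×1.14² = 1.131 m²; P = 2y√(1+z²) = 2×1.14×1.325 = 3.022 m.
Hydraulic radius R = A/P = 1.131/3.022 = 0.3741 m.
Manning's equation: Q = (1/n) A R^(2/3) S^(1/2) = (1/0.015) × 1.131 × 0.3741^(2/3) × 0.0038^(1/2) = 2.41 m³/s.

Q = 2.41 m³/s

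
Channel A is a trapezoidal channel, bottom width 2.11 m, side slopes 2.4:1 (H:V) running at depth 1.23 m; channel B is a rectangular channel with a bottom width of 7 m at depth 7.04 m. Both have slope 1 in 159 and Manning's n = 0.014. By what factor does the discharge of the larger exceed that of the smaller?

Channel A: With bottom width b = 2.11 m and side slope z = 2.4: A = (b + zy)y = (2.11 + 2.4×1.23)×1.23 = 6.226 m²; P = b + 2y√(1+z²) = 2.11 + 2×1.23×2.6 = 8.506 m. Hydraulic radius R = A/P = 6.226/8.506 = 0.732 m. Q_A = (1/0.014)·6.226·0.732^(2/3)·√0.006289 = 28.65 m³/s.
Channel B: Flow area A = b·y = 7 × 7.04 = 49.28 m². Wetted perimeter P = b + 2y = 7 + 2×7.04 = 21.08 m. Hydraulic radius R = A/P = 49.28/21.08 = 2.338 m. Q_B = (1/0.014)·49.28·2.338^(2/3)·√0.006289 = 491.7 m³/s.
The larger discharge is 491.7 m³/s and the smaller is 28.65 m³/s; the ratio is 17.2.

17.2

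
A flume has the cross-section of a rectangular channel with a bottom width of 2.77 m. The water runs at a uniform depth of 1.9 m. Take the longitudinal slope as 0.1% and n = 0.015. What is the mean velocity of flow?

Flow area A = b·y = 2.77 × 1.9 = 5.263 m². Wetted perimeter P = b + 2y = 2.77 + 2×1.9 = 6.57 m.
Hydraulic radius R = A/P = 5.263/6.57 = 0.8011 m.
From Manning's equation, V = (1/n) R^(2/3) S^(1/2) = (1/0.015) × 0.8011^(2/3) × 0.001^(1/2) = 1.82 m/s.

V = 1.82 m/s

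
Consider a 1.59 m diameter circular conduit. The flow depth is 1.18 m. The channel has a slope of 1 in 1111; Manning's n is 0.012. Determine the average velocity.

For a circular section of diameter D = 1.59 m at depth y = 1.18 m, the central angle is θ = 2 arccos(1 − 2y/D) = 4.153 rad. Then A = (D²/8)(θ − sin θ) = 1.58 m² and P = Dθ/2 = 3.301 m.
Hydraulic radius R = A/P = 1.58/3.301 = 0.4786 m.
From Manning's equation, V = (1/n) R^(2/3) S^(1/2) = (1/0.012) × 0.4786^(2/3) × 0.0009001^(1/2) = 1.53 m/s.

V = 1.53 m/s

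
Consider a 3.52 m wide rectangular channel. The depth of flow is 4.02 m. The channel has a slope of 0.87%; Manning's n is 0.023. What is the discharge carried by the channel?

Q = 65.7 m³/s

Flow area A = b·y = 3.52 × 4.02 = 14.15 m². Wetted perimeter P = b + 2y = 3.52 + 2×4.02 = 11.56 m.
Hydraulic radius R = A/P = 14.15/11.56 = 1.224 m.
Manning's equation: Q = (1/n) A R^(2/3) S^(1/2) = (1/0.023) × 14.15 × 1.224^(2/3) × 0.0087^(1/2) = 65.7 m³/s.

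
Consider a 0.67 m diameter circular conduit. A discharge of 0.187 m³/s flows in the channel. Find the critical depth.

At critical depth, Q² T / (g A³) = 1, i.e. A³/T = Q²/g = 0.187²/9.81 = 0.003565.
At y = 0.213 m: A³/T = 0.001435 — too small.
At y = 0.338 m: A³/T = 0.008459 — too large.
At y = 0.27 m: A³/T = 0.00358 — matches.

y_c = 0.27 m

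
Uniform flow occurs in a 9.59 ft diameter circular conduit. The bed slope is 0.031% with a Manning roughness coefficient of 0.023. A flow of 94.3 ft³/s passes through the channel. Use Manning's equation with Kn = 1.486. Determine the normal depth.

Manning's equation rearranged: A R^(2/3) = nQ / (1.486·√S) = 0.023 × 94.3 / (1.486 × √0.00031) = 82.9.
Trying y = 4.49 ft: A R^(2/3) = 57.78 — too small.
Trying y = 5.58 ft: A R^(2/3) = 82.89 — close enough.

y_n = 5.58 ft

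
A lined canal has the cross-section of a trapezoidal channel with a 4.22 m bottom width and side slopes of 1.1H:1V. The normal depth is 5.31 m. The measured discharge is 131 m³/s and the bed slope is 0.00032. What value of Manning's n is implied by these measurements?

n = 0.014

With bottom width b = 4.22 m and side slope z = 1.1: A = (b + zy)y = (4.22 + 1.1×5.31)×5.31 = 53.42 m²; P = b + 2y√(1+z²) = 4.22 + 2×5.31×1.487 = 20.01 m.
Hydraulic radius R = A/P = 53.42/20.01 = 2.67 m.
Rearranging Manning's equation: n = (1/Q) A R^(2/3) S^(1/2) = (1/131) × 53.42 × 2.67^(2/3) × √0.00032 = 0.014.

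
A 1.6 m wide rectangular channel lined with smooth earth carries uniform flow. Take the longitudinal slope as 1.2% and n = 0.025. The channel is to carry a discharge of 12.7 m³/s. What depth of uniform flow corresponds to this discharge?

Manning's equation rearranged: A R^(2/3) = nQ / (1·√S) = 0.025 × 12.7 / (√0.012) = 2.898.
Trying y = 2.15 m: A R^(2/3) = 2.401 — low.
Trying y = 3.19 m: A R^(2/3) = 3.789 — high.
Trying y = 2.53 m: A R^(2/3) = 2.905 — close enough.

y_n = 2.53 m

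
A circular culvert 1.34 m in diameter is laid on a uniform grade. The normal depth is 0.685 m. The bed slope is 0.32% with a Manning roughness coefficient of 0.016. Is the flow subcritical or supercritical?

subcritical

For a circular section of diameter D = 1.34 m at depth y = 0.685 m, the central angle is θ = 2 arccos(1 − 2y/D) = 3.186 rad. Then A = (D²/8)(θ − sin θ) = 0.7252 m² and P = Dθ/2 = 2.135 m.
Hydraulic radius R = A/P = 0.7252/2.135 = 0.3397 m.
V = (1/n) R^(2/3) √S = (1/0.016) × 0.3397^(2/3) × √0.0032 = 1.721 m/s. Hydraulic depth D_h = A/T = 0.7252/1.34 = 0.5414 m.
Froude number Fr = V/√(g·D_h) = 1.721/√(9.81×0.5414) = 0.747, which is less than 1, so the flow is subcritical.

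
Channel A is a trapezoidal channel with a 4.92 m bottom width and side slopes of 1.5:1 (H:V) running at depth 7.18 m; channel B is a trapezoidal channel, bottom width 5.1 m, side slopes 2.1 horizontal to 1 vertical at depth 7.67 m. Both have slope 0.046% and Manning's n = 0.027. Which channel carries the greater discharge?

Channel A: With bottom width b = 4.92 m and side slope z = 1.5: A = (b + zy)y = (4.92 + 1.5×7.18)×7.18 = 112.7 m²; P = b + 2y√(1+z²) = 4.92 + 2×7.18×1.803 = 30.81 m. Hydraulic radius R = A/P = 112.7/30.81 = 3.657 m. Q_A = (1/0.027)·112.7·3.657^(2/3)·√0.00046 = 212.4 m³/s.
Channel B: With bottom width b = 5.1 m and side slope z = 2.1: A = (b + zy)y = (5.1 + 2.1×7.67)×7.67 = 162.7 m²; P = b + 2y√(1+z²) = 5.1 + 2×7.67×2.326 = 40.78 m. Hydraulic radius R = A/P = 162.7/40.78 = 3.989 m. Q_B = (1/0.027)·162.7·3.989^(2/3)·√0.00046 = 325 m³/s.
Q_A = 212.4 m³/s vs Q_B = 325 m³/s, so channel B carries more.

channel B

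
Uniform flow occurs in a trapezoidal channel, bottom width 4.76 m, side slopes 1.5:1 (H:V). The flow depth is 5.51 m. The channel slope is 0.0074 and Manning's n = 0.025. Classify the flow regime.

With bottom width b = 4.76 m and side slope z = 1.5: A = (b + zy)y = (4.76 + 1.5×5.51)×5.51 = 71.77 m²; P = b + 2y√(1+z²) = 4.76 + 2×5.51×1.803 = 24.63 m.
Hydraulic radius R = A/P = 71.77/24.63 = 2.914 m.
V = (1/n) R^(2/3) √S = (1/0.025) × 2.914^(2/3) × √0.0074 = 7.02 m/s. Hydraulic depth D_h = A/T = 71.77/21.29 = 3.371 m.
Froude number Fr = V/√(g·D_h) = 7.02/√(9.81×3.371) = 1.22, which is greater than 1, so the flow is supercritical.

supercritical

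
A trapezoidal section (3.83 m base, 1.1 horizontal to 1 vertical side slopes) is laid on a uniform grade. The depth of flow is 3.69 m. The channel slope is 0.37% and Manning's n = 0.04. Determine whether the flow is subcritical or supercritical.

With bottom width b = 3.83 m and side slope z = 1.1: A = (b + zy)y = (3.83 + 1.1×3.69)×3.69 = 29.11 m²; P = b + 2y√(1+z²) = 3.83 + 2×3.69×1.487 = 14.8 m.
Hydraulic radius R = A/P = 29.11/14.8 = 1.967 m.
V = (1/n) R^(2/3) √S = (1/0.04) × 1.967^(2/3) × √0.0037 = 2.387 m/s. Hydraulic depth D_h = A/T = 29.11/11.95 = 2.436 m.
Froude number Fr = V/√(g·D_h) = 2.387/√(9.81×2.436) = 0.488, which is less than 1, so the flow is subcritical.

subcritical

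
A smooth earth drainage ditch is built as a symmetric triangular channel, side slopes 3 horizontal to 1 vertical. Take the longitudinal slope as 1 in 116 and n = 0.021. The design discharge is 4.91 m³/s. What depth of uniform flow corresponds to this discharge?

Manning's equation rearranged: A R^(2/3) = nQ / (1·√S) = 0.021 × 4.91 / (√0.008621) = 1.111.
Try y = 0.929 m: A R^(2/3) = 1.499 — over.
Try y = 0.83 m: A R^(2/3) = 1.11 — matches.

y_n = 0.83 m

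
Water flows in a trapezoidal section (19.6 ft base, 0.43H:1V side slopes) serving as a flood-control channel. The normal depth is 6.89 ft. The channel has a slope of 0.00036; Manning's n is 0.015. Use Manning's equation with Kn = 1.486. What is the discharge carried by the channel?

With bottom width b = 19.6 ft and side slope z = 0.43: A = (b + zy)y = (19.6 + 0.43×6.89)×6.89 = 155.5 ft²; P = b + 2y√(1+z²) = 19.6 + 2×6.89×1.089 = 34.6 ft.
Hydraulic radius R = A/P = 155.5/34.6 = 4.493 ft.
Manning's equation: Q = (1.486/n) A R^(2/3) S^(1/2) = (1.486/0.015) × 155.5 × 4.493^(2/3) × 0.00036^(1/2) = 796 ft³/s.

Q = 796 ft³/s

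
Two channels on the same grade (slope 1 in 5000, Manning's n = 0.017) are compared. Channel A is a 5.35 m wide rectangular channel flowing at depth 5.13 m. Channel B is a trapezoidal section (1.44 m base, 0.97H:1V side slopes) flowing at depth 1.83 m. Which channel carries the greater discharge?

Channel A: Flow area A = b·y = 5.35 × 5.13 = 27.45 m². Wetted perimeter P = b + 2y = 5.35 + 2×5.13 = 15.61 m. Hydraulic radius R = A/P = 27.45/15.61 = 1.758 m. Q_A = (1/0.017)·27.45·1.758^(2/3)·√0.0002 = 33.26 m³/s.
Channel B: With bottom width b = 1.44 m and side slope z = 0.97: A = (b + zy)y = (1.44 + 0.97×1.83)×1.83 = 5.884 m²; P = b + 2y√(1+z²) = 1.44 + 2×1.83×1.393 = 6.539 m. Hydraulic radius R = A/P = 5.884/6.539 = 0.8998 m. Q_B = (1/0.017)·5.884·0.8998^(2/3)·√0.0002 = 4.562 m³/s.
Q_A = 33.26 m³/s vs Q_B = 4.562 m³/s, so channel A carries more.

channel A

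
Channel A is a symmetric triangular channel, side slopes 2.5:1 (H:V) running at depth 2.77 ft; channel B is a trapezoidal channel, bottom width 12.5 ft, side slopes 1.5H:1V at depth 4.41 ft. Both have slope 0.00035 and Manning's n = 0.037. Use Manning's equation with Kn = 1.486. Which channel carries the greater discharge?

channel B

Channel A: For a triangular section with side slope z = 2.5: A = zy² = 2.5×2.77² = 19.18 ft²; P = 2y√(1+z²) = 2×2.77×2.693 = 14.92 ft. Hydraulic radius R = A/P = 19.18/14.92 = 1.286 ft. Q_A = (1.486/0.037)·19.18·1.286^(2/3)·√0.00035 = 17.04 ft³/s.
Channel B: With bottom width b = 12.5 ft and side slope z = 1.5: A = (b + zy)y = (12.5 + 1.5×4.41)×4.41 = 84.3 ft²; P = b + 2y√(1+z²) = 12.5 + 2×4.41×1.803 = 28.4 ft. Hydraulic radius R = A/P = 84.3/28.4 = 2.968 ft. Q_B = (1.486/0.037)·84.3·2.968^(2/3)·√0.00035 = 130.8 ft³/s.
Q_A = 17.04 ft³/s vs Q_B = 130.8 ft³/s, so channel B carries more.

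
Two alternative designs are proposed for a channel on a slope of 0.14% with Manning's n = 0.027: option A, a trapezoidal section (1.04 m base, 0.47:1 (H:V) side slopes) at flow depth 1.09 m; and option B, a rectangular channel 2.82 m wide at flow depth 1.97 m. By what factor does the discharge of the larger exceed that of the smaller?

4.63

Channel A: With bottom width b = 1.04 m and side slope z = 0.47: A = (b + zy)y = (1.04 + 0.47×1.09)×1.09 = 1.692 m²; P = b + 2y√(1+z²) = 1.04 + 2×1.09×1.105 = 3.449 m. Hydraulic radius R = A/P = 1.692/3.449 = 0.4906 m. Q_A = (1/0.027)·1.692·0.4906^(2/3)·√0.0014 = 1.459 m³/s.
Channel B: Flow area A = b·y = 2.82 × 1.97 = 5.555 m². Wetted perimeter P = b + 2y = 2.82 + 2×1.97 = 6.76 m. Hydraulic radius R = A/P = 5.555/6.76 = 0.8218 m. Q_B = (1/0.027)·5.555·0.8218^(2/3)·√0.0014 = 6.755 m³/s.
The larger discharge is 6.755 m³/s and the smaller is 1.459 m³/s; the ratio is 4.63.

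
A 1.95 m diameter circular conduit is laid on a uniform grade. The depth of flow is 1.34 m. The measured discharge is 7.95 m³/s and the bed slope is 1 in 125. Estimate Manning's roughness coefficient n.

n = 0.017

For a circular section of diameter D = 1.95 m at depth y = 1.34 m, the central angle is θ = 2 arccos(1 − 2y/D) = 3.909 rad. Then A = (D²/8)(θ − sin θ) = 2.188 m² and P = Dθ/2 = 3.811 m.
Hydraulic radius R = A/P = 2.188/3.811 = 0.5741 m.
Rearranging Manning's equation: n = (1/Q) A R^(2/3) S^(1/2) = (1/7.95) × 2.188 × 0.5741^(2/3) × √0.008 = 0.017.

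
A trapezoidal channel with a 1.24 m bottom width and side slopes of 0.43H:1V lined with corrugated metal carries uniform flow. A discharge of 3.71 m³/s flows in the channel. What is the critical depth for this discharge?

y_c = 0.872 m

At critical depth, Q² T / (g A³) = 1, i.e. A³/T = Q²/g = 3.71²/9.81 = 1.403.
At y = 1.02 m: A³/T = 2.371 — high.
At y = 0.758 m: A³/T = 0.884 — low.
At y = 0.872 m: A³/T = 1.403 — matches.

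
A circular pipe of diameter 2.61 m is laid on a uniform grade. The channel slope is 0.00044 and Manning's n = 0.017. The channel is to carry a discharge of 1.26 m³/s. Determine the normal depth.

Manning's equation rearranged: A R^(2/3) = nQ / (1·√S) = 0.017 × 1.26 / (√0.00044) = 1.021.
At y = 1.09 m: A R^(2/3) = 1.467 — high.
At y = 0.896 m: A R^(2/3) = 1.02 — ≈ 1.021.

y_n = 0.896 m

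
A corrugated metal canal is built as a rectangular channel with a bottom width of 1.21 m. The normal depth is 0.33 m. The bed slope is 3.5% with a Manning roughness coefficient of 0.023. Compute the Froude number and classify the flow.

Flow area A = b·y = 1.21 × 0.33 = 0.3993 m². Wetted perimeter P = b + 2y = 1.21 + 2×0.33 = 1.87 m.
Hydraulic radius R = A/P = 0.3993/1.87 = 0.2135 m.
V = (1/n) R^(2/3) √S = (1/0.023) × 0.2135^(2/3) × √0.035 = 2.906 m/s. Hydraulic depth D_h = A/T = 0.3993/1.21 = 0.33 m.
Froude number Fr = V/√(g·D_h) = 2.906/√(9.81×0.33) = 1.62, which is greater than 1, so the flow is supercritical.

supercritical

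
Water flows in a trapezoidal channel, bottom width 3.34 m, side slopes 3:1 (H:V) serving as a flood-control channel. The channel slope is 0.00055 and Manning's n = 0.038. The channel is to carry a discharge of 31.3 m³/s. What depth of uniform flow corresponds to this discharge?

y_n = 2.97 m

Manning's equation rearranged: A R^(2/3) = nQ / (1·√S) = 0.038 × 31.3 / (√0.00055) = 50.72.
Try y = 2.48 m: A R^(2/3) = 33.54 — short.
Try y = 2.97 m: A R^(2/3) = 50.69 — matches.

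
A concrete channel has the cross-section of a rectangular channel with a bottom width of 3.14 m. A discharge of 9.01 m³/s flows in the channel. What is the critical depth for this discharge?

y_c = 0.943 m

For a rectangular channel, critical depth y_c = (q²/g)^(1/3) where q = Q/b = 9.01/3.14 = 2.869 m²/s.
So y_c = (2.869²/9.81)^(1/3) = 0.943 m.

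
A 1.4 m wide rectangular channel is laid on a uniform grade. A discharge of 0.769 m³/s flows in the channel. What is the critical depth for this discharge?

For a rectangular channel, critical depth y_c = (q²/g)^(1/3) where q = Q/b = 0.769/1.4 = 0.5493 m²/s.
So y_c = (0.5493²/9.81)^(1/3) = 0.313 m.

y_c = 0.313 m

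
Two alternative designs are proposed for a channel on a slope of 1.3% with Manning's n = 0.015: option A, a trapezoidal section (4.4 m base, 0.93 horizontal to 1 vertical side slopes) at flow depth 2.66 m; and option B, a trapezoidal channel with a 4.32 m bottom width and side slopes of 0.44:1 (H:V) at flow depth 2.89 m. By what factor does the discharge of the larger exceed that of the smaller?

1.16

Channel A: With bottom width b = 4.4 m and side slope z = 0.93: A = (b + zy)y = (4.4 + 0.93×2.66)×2.66 = 18.28 m²; P = b + 2y√(1+z²) = 4.4 + 2×2.66×1.366 = 11.67 m. Hydraulic radius R = A/P = 18.28/11.67 = 1.567 m. Q_A = (1/0.015)·18.28·1.567^(2/3)·√0.013 = 187.5 m³/s.
Channel B: With bottom width b = 4.32 m and side slope z = 0.44: A = (b + zy)y = (4.32 + 0.44×2.89)×2.89 = 16.16 m²; P = b + 2y√(1+z²) = 4.32 + 2×2.89×1.093 = 10.63 m. Hydraulic radius R = A/P = 16.16/10.63 = 1.52 m. Q_B = (1/0.015)·16.16·1.52^(2/3)·√0.013 = 162.3 m³/s.
The larger discharge is 187.5 m³/s and the smaller is 162.3 m³/s; the ratio is 1.16.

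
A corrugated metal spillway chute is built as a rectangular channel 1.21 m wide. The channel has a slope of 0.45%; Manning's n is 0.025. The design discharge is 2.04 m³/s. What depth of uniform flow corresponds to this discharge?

y_n = 1.16 m

Manning's equation rearranged: A R^(2/3) = nQ / (1·√S) = 0.025 × 2.04 / (√0.0045) = 0.7603.
At y = 1 m: A R^(2/3) = 0.6314 — low.
At y = 1.31 m: A R^(2/3) = 0.8803 — high.
At y = 1.16 m: A R^(2/3) = 0.759 — close enough.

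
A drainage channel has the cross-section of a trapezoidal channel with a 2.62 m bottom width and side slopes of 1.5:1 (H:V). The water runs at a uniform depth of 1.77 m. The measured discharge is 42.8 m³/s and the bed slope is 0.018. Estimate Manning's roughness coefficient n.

With bottom width b = 2.62 m and side slope z = 1.5: A = (b + zy)y = (2.62 + 1.5×1.77)×1.77 = 9.337 m²; P = b + 2y√(1+z²) = 2.62 + 2×1.77×1.803 = 9.002 m.
Hydraulic radius R = A/P = 9.337/9.002 = 1.037 m.
Rearranging Manning's equation: n = (1/Q) A R^(2/3) S^(1/2) = (1/42.8) × 9.337 × 1.037^(2/3) × √0.018 = 0.03.

n = 0.03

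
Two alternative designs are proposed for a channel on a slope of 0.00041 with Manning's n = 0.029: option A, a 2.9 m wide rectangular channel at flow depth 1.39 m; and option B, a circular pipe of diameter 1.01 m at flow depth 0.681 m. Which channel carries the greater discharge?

channel A

Channel A: Flow area A = b·y = 2.9 × 1.39 = 4.031 m². Wetted perimeter P = b + 2y = 2.9 + 2×1.39 = 5.68 m. Hydraulic radius R = A/P = 4.031/5.68 = 0.7097 m. Q_A = (1/0.029)·4.031·0.7097^(2/3)·√0.00041 = 2.239 m³/s.
Channel B: For a circular section of diameter D = 1.01 m at depth y = 0.681 m, the central angle is θ = 2 arccos(1 − 2y/D) = 3.854 rad. Then A = (D²/8)(θ − sin θ) = 0.5747 m² and P = Dθ/2 = 1.946 m. Hydraulic radius R = A/P = 0.5747/1.946 = 0.2953 m. Q_B = (1/0.029)·0.5747·0.2953^(2/3)·√0.00041 = 0.1779 m³/s.
Q_A = 2.239 m³/s vs Q_B = 0.1779 m³/s, so channel A carries more.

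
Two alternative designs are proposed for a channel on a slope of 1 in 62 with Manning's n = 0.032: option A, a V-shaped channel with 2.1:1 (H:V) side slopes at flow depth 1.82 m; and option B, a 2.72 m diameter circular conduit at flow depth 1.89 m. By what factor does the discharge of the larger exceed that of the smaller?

1.64

Channel A: For a triangular section with side slope z = 2.1: A = zy² = 2.1×1.82² = 6.956 m²; P = 2y√(1+z²) = 2×1.82×2.326 = 8.466 m. Hydraulic radius R = A/P = 6.956/8.466 = 0.8216 m. Q_A = (1/0.032)·6.956·0.8216^(2/3)·√0.01613 = 24.22 m³/s.
Channel B: For a circular section of diameter D = 2.72 m at depth y = 1.89 m, the central angle is θ = 2 arccos(1 − 2y/D) = 3.942 rad. Then A = (D²/8)(θ − sin θ) = 4.31 m² and P = Dθ/2 = 5.361 m. Hydraulic radius R = A/P = 4.31/5.361 = 0.8038 m. Q_B = (1/0.032)·4.31·0.8038^(2/3)·√0.01613 = 14.79 m³/s.
The larger discharge is 24.22 m³/s and the smaller is 14.79 m³/s; the ratio is 1.64.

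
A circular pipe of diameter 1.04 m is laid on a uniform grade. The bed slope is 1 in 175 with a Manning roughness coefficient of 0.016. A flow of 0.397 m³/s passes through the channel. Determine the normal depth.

Manning's equation rearranged: A R^(2/3) = nQ / (1·√S) = 0.016 × 0.397 / (√0.005714) = 0.08403.
Try y = 0.289 m: A R^(2/3) = 0.05838 — low.
Try y = 0.42 m: A R^(2/3) = 0.1187 — high.
Try y = 0.349 m: A R^(2/3) = 0.08402 — close enough.

y_n = 0.349 m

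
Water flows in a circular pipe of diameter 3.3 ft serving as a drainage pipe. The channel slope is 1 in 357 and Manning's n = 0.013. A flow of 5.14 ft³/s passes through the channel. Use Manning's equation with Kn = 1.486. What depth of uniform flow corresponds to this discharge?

y_n = 0.749 ft

Manning's equation rearranged: A R^(2/3) = nQ / (1.486·√S) = 0.013 × 5.14 / (1.486 × √0.002801) = 0.8496.
Try y = 0.878 ft: A R^(2/3) = 1.165 — over.
Try y = 0.514 ft: A R^(2/3) = 0.3953 — short.
Try y = 0.749 ft: A R^(2/3) = 0.85 — matches.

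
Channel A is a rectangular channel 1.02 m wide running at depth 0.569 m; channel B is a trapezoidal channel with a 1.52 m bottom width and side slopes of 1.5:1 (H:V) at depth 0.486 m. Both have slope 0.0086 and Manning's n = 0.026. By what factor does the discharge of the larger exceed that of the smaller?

Channel A: Flow area A = b·y = 1.02 × 0.569 = 0.5804 m². Wetted perimeter P = b + 2y = 1.02 + 2×0.569 = 2.158 m. Hydraulic radius R = A/P = 0.5804/2.158 = 0.2689 m. Q_A = (1/0.026)·0.5804·0.2689^(2/3)·√0.0086 = 0.8625 m³/s.
Channel B: With bottom width b = 1.52 m and side slope z = 1.5: A = (b + zy)y = (1.52 + 1.5×0.486)×0.486 = 1.093 m²; P = b + 2y√(1+z²) = 1.52 + 2×0.486×1.803 = 3.272 m. Hydraulic radius R = A/P = 1.093/3.272 = 0.334 m. Q_B = (1/0.026)·1.093·0.334^(2/3)·√0.0086 = 1.877 m³/s.
The larger discharge is 1.877 m³/s and the smaller is 0.8625 m³/s; the ratio is 2.18.

2.18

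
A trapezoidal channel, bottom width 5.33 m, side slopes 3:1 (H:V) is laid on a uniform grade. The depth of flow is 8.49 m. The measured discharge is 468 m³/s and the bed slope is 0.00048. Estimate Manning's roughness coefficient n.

n = 0.033

With bottom width b = 5.33 m and side slope z = 3: A = (b + zy)y = (5.33 + 3×8.49)×8.49 = 261.5 m²; P = b + 2y√(1+z²) = 5.33 + 2×8.49×3.162 = 59.03 m.
Hydraulic radius R = A/P = 261.5/59.03 = 4.43 m.
Rearranging Manning's equation: n = (1/Q) A R^(2/3) S^(1/2) = (1/468) × 261.5 × 4.43^(2/3) × √0.00048 = 0.033.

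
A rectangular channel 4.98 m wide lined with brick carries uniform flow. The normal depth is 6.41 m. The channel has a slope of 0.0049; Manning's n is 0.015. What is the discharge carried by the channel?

Q = 220 m³/s

Flow area A = b·y = 4.98 × 6.41 = 31.92 m². Wetted perimeter P = b + 2y = 4.98 + 2×6.41 = 17.8 m.
Hydraulic radius R = A/P = 31.92/17.8 = 1.793 m.
Manning's equation: Q = (1/n) A R^(2/3) S^(1/2) = (1/0.015) × 31.92 × 1.793^(2/3) × 0.0049^(1/2) = 220 m³/s.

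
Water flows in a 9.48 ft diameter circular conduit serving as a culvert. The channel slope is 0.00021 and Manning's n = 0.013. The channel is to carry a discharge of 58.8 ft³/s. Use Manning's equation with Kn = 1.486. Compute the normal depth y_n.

Manning's equation rearranged: A R^(2/3) = nQ / (1.486·√S) = 0.013 × 58.8 / (1.486 × √0.00021) = 35.5.
Try y = 2.59 ft: A R^(2/3) = 20.48 — low.
Try y = 4.23 ft: A R^(2/3) = 51.48 — high.
Try y = 3.45 ft: A R^(2/3) = 35.5 — close enough.

y_n = 3.45 ft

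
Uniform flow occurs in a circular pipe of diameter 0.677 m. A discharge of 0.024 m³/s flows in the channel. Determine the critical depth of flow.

At critical depth, Q² T / (g A³) = 1, i.e. A³/T = Q²/g = 0.024²/9.81 = 0.00005872.
At y = 0.0836 m: A³/T = 0.00003728 — short.
At y = 0.103 m: A³/T = 0.00008490 — over.
At y = 0.0938 m: A³/T = 0.00005872 — ≈ 0.00005872.

y_c = 0.0938 m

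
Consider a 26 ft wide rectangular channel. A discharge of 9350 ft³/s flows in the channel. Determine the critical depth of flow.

y_c = 15.9 ft

For a rectangular channel, critical depth y_c = (q²/g)^(1/3) where q = Q/b = 9350/26 = 359.6 ft²/s.
So y_c = (359.6²/32.2)^(1/3) = 15.9 ft.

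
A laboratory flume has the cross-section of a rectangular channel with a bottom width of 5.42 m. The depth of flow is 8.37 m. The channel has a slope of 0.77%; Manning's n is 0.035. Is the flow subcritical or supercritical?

Flow area A = b·y = 5.42 × 8.37 = 45.37 m². Wetted perimeter P = b + 2y = 5.42 + 2×8.37 = 22.16 m.
Hydraulic radius R = A/P = 45.37/22.16 = 2.047 m.
V = (1/n) R^(2/3) √S = (1/0.035) × 2.047^(2/3) × √0.0077 = 4.042 m/s. Hydraulic depth D_h = A/T = 45.37/5.42 = 8.37 m.
Froude number Fr = V/√(g·D_h) = 4.042/√(9.81×8.37) = 0.446, which is less than 1, so the flow is subcritical.

subcritical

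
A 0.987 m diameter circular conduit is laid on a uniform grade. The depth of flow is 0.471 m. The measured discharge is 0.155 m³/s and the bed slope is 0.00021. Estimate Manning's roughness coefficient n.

For a circular section of diameter D = 0.987 m at depth y = 0.471 m, the central angle is θ = 2 arccos(1 − 2y/D) = 3.05 rad. Then A = (D²/8)(θ − sin θ) = 0.3604 m² and P = Dθ/2 = 1.505 m.
Hydraulic radius R = A/P = 0.3604/1.505 = 0.2394 m.
Rearranging Manning's equation: n = (1/Q) A R^(2/3) S^(1/2) = (1/0.155) × 0.3604 × 0.2394^(2/3) × √0.00021 = 0.013.

n = 0.013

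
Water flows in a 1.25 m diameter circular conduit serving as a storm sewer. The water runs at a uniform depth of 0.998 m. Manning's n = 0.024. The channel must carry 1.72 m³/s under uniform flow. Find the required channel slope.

S = 0.00561

For a circular section of diameter D = 1.25 m at depth y = 0.998 m, the central angle is θ = 2 arccos(1 − 2y/D) = 4.421 rad. Then A = (D²/8)(θ − sin θ) = 1.05 m² and P = Dθ/2 = 2.763 m.
Hydraulic radius R = A/P = 1.05/2.763 = 0.3802 m.
From Manning's equation, S = [nQ / (1 A R^(2/3))]² = [0.024 × 1.72 / (1 × 1.05 × 0.3802^(2/3))]² = 0.00561.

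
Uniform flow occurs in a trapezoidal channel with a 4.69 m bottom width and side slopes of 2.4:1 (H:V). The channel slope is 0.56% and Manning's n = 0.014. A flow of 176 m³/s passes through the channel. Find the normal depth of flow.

y_n = 2.42 m

Manning's equation rearranged: A R^(2/3) = nQ / (1·√S) = 0.014 × 176 / (√0.0056) = 32.93.
At y = 3.09 m: A R^(2/3) = 55.4 — high.
At y = 2.03 m: A R^(2/3) = 22.8 — low.
At y = 2.42 m: A R^(2/3) = 32.86 — close enough.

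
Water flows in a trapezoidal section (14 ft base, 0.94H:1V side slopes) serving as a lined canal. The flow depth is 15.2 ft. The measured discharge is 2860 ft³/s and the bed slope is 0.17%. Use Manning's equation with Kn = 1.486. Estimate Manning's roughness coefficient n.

With bottom width b = 14 ft and side slope z = 0.94: A = (b + zy)y = (14 + 0.94×15.2)×15.2 = 430 ft²; P = b + 2y√(1+z²) = 14 + 2×15.2×1.372 = 55.72 ft.
Hydraulic radius R = A/P = 430/55.72 = 7.716 ft.
Rearranging Manning's equation: n = (1.486/Q) A R^(2/3) S^(1/2) = (1.486/2860) × 430 × 7.716^(2/3) × √0.0017 = 0.036.

n = 0.036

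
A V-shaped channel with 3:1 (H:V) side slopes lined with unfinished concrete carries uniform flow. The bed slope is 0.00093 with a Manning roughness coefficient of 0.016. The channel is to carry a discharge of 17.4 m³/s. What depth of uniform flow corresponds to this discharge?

y_n = 1.83 m

Manning's equation rearranged: A R^(2/3) = nQ / (1·√S) = 0.016 × 17.4 / (√0.00093) = 9.129.
Try y = 1.44 m: A R^(2/3) = 4.825 — low.
Try y = 2.23 m: A R^(2/3) = 15.49 — high.
Try y = 1.83 m: A R^(2/3) = 9.142 — close enough.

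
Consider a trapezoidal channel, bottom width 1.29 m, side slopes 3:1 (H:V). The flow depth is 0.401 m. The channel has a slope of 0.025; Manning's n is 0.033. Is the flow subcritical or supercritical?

With bottom width b = 1.29 m and side slope z = 3: A = (b + zy)y = (1.29 + 3×0.401)×0.401 = 0.9997 m²; P = b + 2y√(1+z²) = 1.29 + 2×0.401×3.162 = 3.826 m.
Hydraulic radius R = A/P = 0.9997/3.826 = 0.2613 m.
V = (1/n) R^(2/3) √S = (1/0.033) × 0.2613^(2/3) × √0.025 = 1.958 m/s. Hydraulic depth D_h = A/T = 0.9997/3.696 = 0.2705 m.
Froude number Fr = V/√(g·D_h) = 1.958/√(9.81×0.2705) = 1.2, which is greater than 1, so the flow is supercritical.

supercritical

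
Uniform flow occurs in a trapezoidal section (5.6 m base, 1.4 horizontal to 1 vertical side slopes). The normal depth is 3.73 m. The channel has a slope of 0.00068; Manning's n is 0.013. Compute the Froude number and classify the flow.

With bottom width b = 5.6 m and side slope z = 1.4: A = (b + zy)y = (5.6 + 1.4×3.73)×3.73 = 40.37 m²; P = b + 2y√(1+z²) = 5.6 + 2×3.73×1.72 = 18.43 m.
Hydraulic radius R = A/P = 40.37/18.43 = 2.19 m.
V = (1/n) R^(2/3) √S = (1/0.013) × 2.19^(2/3) × √0.00068 = 3.382 m/s. Hydraulic depth D_h = A/T = 40.37/16.04 = 2.516 m.
Froude number Fr = V/√(g·D_h) = 3.382/√(9.81×2.516) = 0.681, which is less than 1, so the flow is subcritical.

subcritical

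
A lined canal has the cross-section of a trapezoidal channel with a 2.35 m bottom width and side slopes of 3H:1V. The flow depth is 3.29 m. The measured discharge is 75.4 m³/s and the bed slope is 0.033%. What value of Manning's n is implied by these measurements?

n = 0.014

With bottom width b = 2.35 m and side slope z = 3: A = (b + zy)y = (2.35 + 3×3.29)×3.29 = 40.2 m²; P = b + 2y√(1+z²) = 2.35 + 2×3.29×3.162 = 23.16 m.
Hydraulic radius R = A/P = 40.2/23.16 = 1.736 m.
Rearranging Manning's equation: n = (1/Q) A R^(2/3) S^(1/2) = (1/75.4) × 40.2 × 1.736^(2/3) × √0.00033 = 0.014.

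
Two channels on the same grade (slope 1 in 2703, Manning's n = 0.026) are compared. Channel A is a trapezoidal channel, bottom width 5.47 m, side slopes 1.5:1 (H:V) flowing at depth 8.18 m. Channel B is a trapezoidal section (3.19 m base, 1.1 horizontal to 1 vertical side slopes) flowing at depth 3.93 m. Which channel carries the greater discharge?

channel A

Channel A: With bottom width b = 5.47 m and side slope z = 1.5: A = (b + zy)y = (5.47 + 1.5×8.18)×8.18 = 145.1 m²; P = b + 2y√(1+z²) = 5.47 + 2×8.18×1.803 = 34.96 m. Hydraulic radius R = A/P = 145.1/34.96 = 4.15 m. Q_A = (1/0.026)·145.1·4.15^(2/3)·√0.00037 = 277.3 m³/s.
Channel B: With bottom width b = 3.19 m and side slope z = 1.1: A = (b + zy)y = (3.19 + 1.1×3.93)×3.93 = 29.53 m²; P = b + 2y√(1+z²) = 3.19 + 2×3.93×1.487 = 14.87 m. Hydraulic radius R = A/P = 29.53/14.87 = 1.985 m. Q_B = (1/0.026)·29.53·1.985^(2/3)·√0.00037 = 34.5 m³/s.
Q_A = 277.3 m³/s vs Q_B = 34.5 m³/s, so channel A carries more.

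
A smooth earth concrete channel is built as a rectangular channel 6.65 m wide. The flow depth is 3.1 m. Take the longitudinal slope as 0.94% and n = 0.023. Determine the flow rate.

Flow area A = b·y = 6.65 × 3.1 = 20.62 m². Wetted perimeter P = b + 2y = 6.65 + 2×3.1 = 12.85 m.
Hydraulic radius R = A/P = 20.62/12.85 = 1.604 m.
Manning's equation: Q = (1/n) A R^(2/3) S^(1/2) = (1/0.023) × 20.62 × 1.604^(2/3) × 0.0094^(1/2) = 119 m³/s.

Q = 119 m³/s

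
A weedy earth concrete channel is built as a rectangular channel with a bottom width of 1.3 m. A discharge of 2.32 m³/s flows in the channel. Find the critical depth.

y_c = 0.687 m

For a rectangular channel, critical depth y_c = (q²/g)^(1/3) where q = Q/b = 2.32/1.3 = 1.785 m²/s.
So y_c = (1.785²/9.81)^(1/3) = 0.687 m.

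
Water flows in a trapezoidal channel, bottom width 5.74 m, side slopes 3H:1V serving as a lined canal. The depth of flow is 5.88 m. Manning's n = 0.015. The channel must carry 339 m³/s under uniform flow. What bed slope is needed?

With bottom width b = 5.74 m and side slope z = 3: A = (b + zy)y = (5.74 + 3×5.88)×5.88 = 137.5 m²; P = b + 2y√(1+z²) = 5.74 + 2×5.88×3.162 = 42.93 m.
Hydraulic radius R = A/P = 137.5/42.93 = 3.202 m.
From Manning's equation, S = [nQ / (1 A R^(2/3))]² = [0.015 × 339 / (1 × 137.5 × 3.202^(2/3))]² = 0.00029.

S = 0.00029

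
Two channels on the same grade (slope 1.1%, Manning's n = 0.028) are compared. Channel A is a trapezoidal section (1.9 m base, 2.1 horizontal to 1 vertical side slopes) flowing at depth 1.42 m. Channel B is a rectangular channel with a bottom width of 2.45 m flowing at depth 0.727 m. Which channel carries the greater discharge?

channel A

Channel A: With bottom width b = 1.9 m and side slope z = 2.1: A = (b + zy)y = (1.9 + 2.1×1.42)×1.42 = 6.932 m²; P = b + 2y√(1+z²) = 1.9 + 2×1.42×2.326 = 8.506 m. Hydraulic radius R = A/P = 6.932/8.506 = 0.815 m. Q_A = (1/0.028)·6.932·0.815^(2/3)·√0.011 = 22.66 m³/s.
Channel B: Flow area A = b·y = 2.45 × 0.727 = 1.781 m². Wetted perimeter P = b + 2y = 2.45 + 2×0.727 = 3.904 m. Hydraulic radius R = A/P = 1.781/3.904 = 0.4562 m. Q_B = (1/0.028)·1.781·0.4562^(2/3)·√0.011 = 3.954 m³/s.
Q_A = 22.66 m³/s vs Q_B = 3.954 m³/s, so channel A carries more.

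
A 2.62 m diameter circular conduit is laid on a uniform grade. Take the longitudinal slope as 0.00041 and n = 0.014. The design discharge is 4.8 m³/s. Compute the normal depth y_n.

y_n = 1.8 m

Manning's equation rearranged: A R^(2/3) = nQ / (1·√S) = 0.014 × 4.8 / (√0.00041) = 3.319.
Try y = 1.39 m: A R^(2/3) = 2.245 — short.
Try y = 2.15 m: A R^(2/3) = 4.071 — over.
Try y = 1.8 m: A R^(2/3) = 3.321 — ≈ 3.319.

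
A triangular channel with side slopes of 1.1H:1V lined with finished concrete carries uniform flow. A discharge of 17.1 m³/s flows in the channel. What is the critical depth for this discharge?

At critical depth, Q² T / (g A³) = 1, i.e. A³/T = Q²/g = 17.1²/9.81 = 29.81.
Trying y = 2.55 m: A³/T = 65.23 — high.
Trying y = 1.49 m: A³/T = 4.443 — low.
Trying y = 2.18 m: A³/T = 29.79 — close enough.

y_c = 2.18 m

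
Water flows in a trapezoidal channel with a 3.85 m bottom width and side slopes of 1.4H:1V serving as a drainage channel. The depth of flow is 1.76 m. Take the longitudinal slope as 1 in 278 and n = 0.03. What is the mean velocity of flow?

V = 2.16 m/s

With bottom width b = 3.85 m and side slope z = 1.4: A = (b + zy)y = (3.85 + 1.4×1.76)×1.76 = 11.11 m²; P = b + 2y√(1+z²) = 3.85 + 2×1.76×1.72 = 9.906 m.
Hydraulic radius R = A/P = 11.11/9.906 = 1.122 m.
From Manning's equation, V = (1/n) R^(2/3) S^(1/2) = (1/0.03) × 1.122^(2/3) × 0.003597^(1/2) = 2.16 m/s.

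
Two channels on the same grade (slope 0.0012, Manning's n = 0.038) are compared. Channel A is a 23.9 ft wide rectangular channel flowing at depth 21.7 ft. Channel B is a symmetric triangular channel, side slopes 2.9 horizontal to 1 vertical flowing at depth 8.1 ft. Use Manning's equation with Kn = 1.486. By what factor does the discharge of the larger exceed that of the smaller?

4.35

Channel A: Flow area A = b·y = 23.9 × 21.7 = 518.6 ft². Wetted perimeter P = b + 2y = 23.9 + 2×21.7 = 67.3 ft. Hydraulic radius R = A/P = 518.6/67.3 = 7.706 ft. Q_A = (1.486/0.038)·518.6·7.706^(2/3)·√0.0012 = 2741 ft³/s.
Channel B: For a triangular section with side slope z = 2.9: A = zy² = 2.9×8.1² = 190.3 ft²; P = 2y√(1+z²) = 2×8.1×3.068 = 49.69 ft. Hydraulic radius R = A/P = 190.3/49.69 = 3.829 ft. Q_B = (1.486/0.038)·190.3·3.829^(2/3)·√0.0012 = 630.8 ft³/s.
The larger discharge is 2741 ft³/s and the smaller is 630.8 ft³/s; the ratio is 4.35.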